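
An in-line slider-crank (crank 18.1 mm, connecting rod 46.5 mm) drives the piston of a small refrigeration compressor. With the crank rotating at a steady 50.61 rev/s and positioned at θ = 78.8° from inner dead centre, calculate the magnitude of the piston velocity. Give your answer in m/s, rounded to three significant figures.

6.11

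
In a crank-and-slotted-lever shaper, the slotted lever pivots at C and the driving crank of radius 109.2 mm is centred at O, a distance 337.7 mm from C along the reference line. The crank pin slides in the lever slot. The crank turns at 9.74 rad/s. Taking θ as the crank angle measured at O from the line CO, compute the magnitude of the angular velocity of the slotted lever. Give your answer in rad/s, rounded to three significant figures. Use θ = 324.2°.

2.19

ω = 9.74 rad/s
Crank pin A relative to C: A = (d + r cosθ, r sinθ); lever angle φ = atan2(r sinθ, d + r cosθ).
Differentiating tanφ: φ̇ = rω(d cosθ + r)/(d² + r² + 2dr cosθ).
d² + r² + 2dr cosθ = |CA|² = 0.185785 m²;  d cosθ + r = +0.3831 m.
|ω_lever| = |0.1092·9.74·+0.3831| / 0.185785 = 2.1932 rad/s.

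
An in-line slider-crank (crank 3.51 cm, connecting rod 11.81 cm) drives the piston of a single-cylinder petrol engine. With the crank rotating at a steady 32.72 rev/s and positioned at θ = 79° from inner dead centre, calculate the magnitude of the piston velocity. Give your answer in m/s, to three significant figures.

7.50

ω = 2π·32.7 = 205.6 rad/s
For an in-line slider-crank, x = r cosθ + √(L² − r² sin²θ), so v = −rω sinθ·[1 + r cosθ/√(L² − r² sin²θ)].
With r = 0.0351 m, L = 0.1181 m, θ = 79°: √(L² − r² sin²θ) = 0.11296 m.
v = −0.0351·205.6·0.98163·[1 + 0.0351·0.19081/0.11296] = -7.5035 m/s.
|v| = 7.5035 m/s.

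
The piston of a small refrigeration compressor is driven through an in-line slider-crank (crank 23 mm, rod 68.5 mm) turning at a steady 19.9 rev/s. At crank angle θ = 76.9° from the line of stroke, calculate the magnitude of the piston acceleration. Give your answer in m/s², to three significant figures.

32.3

ω = 2π·19.9 = 125 rad/s
x(θ) = r cosθ + √(L² − r² sin²θ); with ω constant, a = ω²·d²x/dθ².
d²x/dθ² = −r cosθ − r²(cos2θ)/√u − r⁴ sin²2θ/(4u^{3/2}),  u = L² − r² sin²θ = 0.00419043 m².
Substituting r = 0.023 m, L = 0.0685 m, θ = 76.9°: d²x/dθ² = +0.0020691 m.
a = ω²·d²x/dθ² = (125)²·(+0.0020691) = +32.348 m/s²;  |a| = 32.348 m/s².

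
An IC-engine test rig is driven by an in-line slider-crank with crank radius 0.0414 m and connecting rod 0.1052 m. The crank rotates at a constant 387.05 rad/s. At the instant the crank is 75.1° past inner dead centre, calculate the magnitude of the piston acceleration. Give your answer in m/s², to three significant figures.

666

ω = 387.1 rad/s
x(θ) = r cosθ + √(L² − r² sin²θ); with ω constant, a = ω²·d²x/dθ².
d²x/dθ² = −r cosθ − r²(cos2θ)/√u − r⁴ sin²2θ/(4u^{3/2}),  u = L² − r² sin²θ = 0.0094664 m².
Substituting r = 0.0414 m, L = 0.1052 m, θ = 75.1°: d²x/dθ² = +0.0044444 m.
a = ω²·d²x/dθ² = (387.1)²·(+0.0044444) = +665.8 m/s²;  |a| = 665.8 m/s².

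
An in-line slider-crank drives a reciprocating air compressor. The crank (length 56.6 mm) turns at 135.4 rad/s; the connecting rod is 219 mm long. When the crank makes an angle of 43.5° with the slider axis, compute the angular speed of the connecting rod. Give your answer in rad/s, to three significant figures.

ω = 135.4 rad/s
The rod makes angle φ with the slider axis where L sinφ = r sinθ; differentiating, L cosφ·φ̇ = r ω cosθ.
L cosφ = √(L² − r² sin²θ) = 0.21551 m.
|ω_rod| = r ω |cosθ| / √(L² − r² sin²θ) = 0.0566·135.4·0.72537/0.21551 = 25.795 rad/s.

25.8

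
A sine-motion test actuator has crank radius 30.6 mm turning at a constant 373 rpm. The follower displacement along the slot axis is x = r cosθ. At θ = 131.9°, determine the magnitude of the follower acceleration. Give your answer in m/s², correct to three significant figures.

31.2

ω = 39.06 rad/s (from 373 rpm).
x = r cosθ ⇒ ẍ = −rω² cosθ (ω constant).
|a| = rω²|cosθ| = 0.0306·(39.06)²·|cos 131.9°| = 31.179 m/s².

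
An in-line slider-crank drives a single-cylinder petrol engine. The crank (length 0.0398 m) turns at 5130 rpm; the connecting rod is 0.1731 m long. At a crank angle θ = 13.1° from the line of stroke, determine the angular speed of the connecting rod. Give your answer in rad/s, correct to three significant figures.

120

ω = 537.2 rad/s (converted from 5130 rpm).
The rod makes angle φ with the slider axis where L sinφ = r sinθ; differentiating, L cosφ·φ̇ = r ω cosθ.
L cosφ = √(L² − r² sin²θ) = 0.17286 m.
|ω_rod| = r ω |cosθ| / √(L² − r² sin²θ) = 0.0398·537.2·0.97398/0.17286 = 120.47 rad/s.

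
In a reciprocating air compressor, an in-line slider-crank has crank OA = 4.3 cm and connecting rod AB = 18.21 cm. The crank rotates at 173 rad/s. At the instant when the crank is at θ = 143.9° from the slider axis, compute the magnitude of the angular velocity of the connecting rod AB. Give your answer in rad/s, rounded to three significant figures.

33.3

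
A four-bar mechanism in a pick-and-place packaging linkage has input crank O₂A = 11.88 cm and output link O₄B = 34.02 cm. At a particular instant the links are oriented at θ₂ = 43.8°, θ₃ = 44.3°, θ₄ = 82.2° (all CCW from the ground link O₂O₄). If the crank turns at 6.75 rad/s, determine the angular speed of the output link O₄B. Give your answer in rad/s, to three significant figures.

ω₂ = 6.75 rad/s
Differentiating the loop-closure r₂e^{iθ₂}+r₃e^{iθ₃}=r₁+r₄e^{iθ₄} gives r₂ω₂e^{iθ₂}+r₃ω₃e^{iθ₃}=r₄ω₄e^{iθ₄}.
Eliminating the other unknown: ω₄ = r₂ω₂ sin(θ₂−θ₃) / [r₄ sin(θ₄−θ₃)].
Numerator sine = -0.00873; denominator sine = +0.61429.
Result = 0.1188·6.75·(-0.00873) / (0.3402·(+0.61429)) = -0.033486 rad/s; magnitude 0.033486 rad/s.

0.0335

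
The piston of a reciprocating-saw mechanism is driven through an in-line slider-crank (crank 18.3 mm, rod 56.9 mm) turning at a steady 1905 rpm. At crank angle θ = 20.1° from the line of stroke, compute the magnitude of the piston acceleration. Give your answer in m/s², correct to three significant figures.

866

ω = 2π·1905/60 = 199.5 rad/s
x(θ) = r cosθ + √(L² − r² sin²θ); with ω constant, a = ω²·d²x/dθ².
d²x/dθ² = −r cosθ − r²(cos2θ)/√u − r⁴ sin²2θ/(4u^{3/2}),  u = L² − r² sin²θ = 0.00319806 m².
Substituting r = 0.0183 m, L = 0.0569 m, θ = 20.1°: d²x/dθ² = -0.021773 m.
a = ω²·d²x/dθ² = (199.5)²·(-0.021773) = -866.5 m/s²;  |a| = 866.5 m/s².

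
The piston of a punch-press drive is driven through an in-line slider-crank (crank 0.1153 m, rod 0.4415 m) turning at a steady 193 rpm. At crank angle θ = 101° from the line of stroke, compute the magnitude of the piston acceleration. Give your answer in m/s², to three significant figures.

20.8

ω = 2π·193/60 = 20.21 rad/s
x(θ) = r cosθ + √(L² − r² sin²θ); with ω constant, a = ω²·d²x/dθ².
d²x/dθ² = −r cosθ − r²(cos2θ)/√u − r⁴ sin²2θ/(4u^{3/2}),  u = L² − r² sin²θ = 0.182112 m².
Substituting r = 0.1153 m, L = 0.4415 m, θ = 101°: d²x/dθ² = +0.050804 m.
a = ω²·d²x/dθ² = (20.21)²·(+0.050804) = +20.753 m/s²;  |a| = 20.753 m/s².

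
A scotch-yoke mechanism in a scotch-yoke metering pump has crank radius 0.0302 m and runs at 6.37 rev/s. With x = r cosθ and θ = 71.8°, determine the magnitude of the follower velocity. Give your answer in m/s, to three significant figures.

1.15

ω = 40.02 rad/s (from 6.37 rev/s).
x = r cosθ ⇒ ẋ = −rω sinθ.
|v| = rω|sinθ| = 0.0302·40.02·|sin 71.8°| = 1.1483 m/s.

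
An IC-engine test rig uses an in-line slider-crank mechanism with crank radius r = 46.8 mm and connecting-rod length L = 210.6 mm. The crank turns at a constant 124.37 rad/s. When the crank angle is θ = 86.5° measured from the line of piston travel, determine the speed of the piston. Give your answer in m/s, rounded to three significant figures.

ω = 124.4 rad/s
For an in-line slider-crank, x = r cosθ + √(L² − r² sin²θ), so v = −rω sinθ·[1 + r cosθ/√(L² − r² sin²θ)].
With r = 0.0468 m, L = 0.2106 m, θ = 86.5°: √(L² − r² sin²θ) = 0.20535 m.
v = −0.0468·124.4·0.99813·[1 + 0.0468·0.06105/0.20535] = -5.8905 m/s.
|v| = 5.8905 m/s.

5.89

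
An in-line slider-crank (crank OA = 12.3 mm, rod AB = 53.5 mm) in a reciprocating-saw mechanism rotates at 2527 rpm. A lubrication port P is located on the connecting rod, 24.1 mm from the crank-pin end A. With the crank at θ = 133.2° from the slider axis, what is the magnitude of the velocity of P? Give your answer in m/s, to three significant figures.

2.52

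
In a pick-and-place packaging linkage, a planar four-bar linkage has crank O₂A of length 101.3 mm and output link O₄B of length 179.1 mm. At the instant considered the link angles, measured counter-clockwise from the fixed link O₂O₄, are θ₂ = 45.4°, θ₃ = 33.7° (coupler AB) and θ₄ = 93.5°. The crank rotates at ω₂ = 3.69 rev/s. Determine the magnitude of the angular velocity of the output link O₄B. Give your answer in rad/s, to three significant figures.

3.08

ω₂ = 23.18 rad/s (from 3.69 rev/s).
Differentiating the loop-closure r₂e^{iθ₂}+r₃e^{iθ₃}=r₁+r₄e^{iθ₄} gives r₂ω₂e^{iθ₂}+r₃ω₃e^{iθ₃}=r₄ω₄e^{iθ₄}.
Eliminating the other unknown: ω₄ = r₂ω₂ sin(θ₂−θ₃) / [r₄ sin(θ₄−θ₃)].
Numerator sine = +0.20279; denominator sine = +0.86427.
Result = 0.1013·23.18·(+0.20279) / (0.1791·(+0.86427)) = +3.0769 rad/s; magnitude 3.0769 rad/s.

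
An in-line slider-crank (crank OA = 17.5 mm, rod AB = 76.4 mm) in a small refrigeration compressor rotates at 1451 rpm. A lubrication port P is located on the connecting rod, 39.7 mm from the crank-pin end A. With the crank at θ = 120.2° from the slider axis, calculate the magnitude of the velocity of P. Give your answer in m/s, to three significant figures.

2.25

ω = 151.9 rad/s.  Crank-pin speed |V_A| = rω = 2.6591 m/s, perpendicular to OA.
Rod angle: sinφ = −(r/L) sinθ ⇒ φ = -11.418°; ω_rod = −rω cosθ/√(L²−r²sin²θ) = +17.861 rad/s.
V_P = V_A + ω_rod × AP, with AP = 0.0397 m along the rod.
Components: V_Px = −rω sinθ − a·ω_rod·sinφ = -2.1578 m/s;  V_Py = rω cosθ + a·ω_rod·cosφ = -0.64253 m/s.
|V_P| = √(V_Px² + V_Py²) = 2.2514 m/s.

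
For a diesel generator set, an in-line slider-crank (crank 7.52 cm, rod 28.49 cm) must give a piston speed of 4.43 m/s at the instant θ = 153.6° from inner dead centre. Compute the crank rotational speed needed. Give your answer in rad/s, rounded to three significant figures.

174

For an in-line slider-crank, |v_piston| = rω|sinθ|·[1 + r cosθ/√(L² − r² sin²θ)].
With r = 0.0752 m, L = 0.2849 m, θ = 153.6°: the bracketed kinematic factor |dx/dθ| = 0.025476 m.
ω = v/|dx/dθ| = 4.43/0.025476 = 173.89 rad/s.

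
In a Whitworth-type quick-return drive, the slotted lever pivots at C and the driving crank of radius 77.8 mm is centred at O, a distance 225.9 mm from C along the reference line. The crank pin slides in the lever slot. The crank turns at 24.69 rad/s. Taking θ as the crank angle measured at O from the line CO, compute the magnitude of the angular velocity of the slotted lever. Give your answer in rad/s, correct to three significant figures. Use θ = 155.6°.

ω = 24.69 rad/s
Crank pin A relative to C: A = (d + r cosθ, r sinθ); lever angle φ = atan2(r sinθ, d + r cosθ).
Differentiating tanφ: φ̇ = rω(d cosθ + r)/(d² + r² + 2dr cosθ).
d² + r² + 2dr cosθ = |CA|² = 0.0250731 m²;  d cosθ + r = -0.12792 m.
|ω_lever| = |0.0778·24.69·-0.12792| / 0.0250731 = 9.8004 rad/s.

9.80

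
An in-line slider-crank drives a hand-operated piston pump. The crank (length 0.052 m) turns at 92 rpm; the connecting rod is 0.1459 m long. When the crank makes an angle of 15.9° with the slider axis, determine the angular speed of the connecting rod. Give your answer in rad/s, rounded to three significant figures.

3.32

ω = 9.634 rad/s (converted from 92 rpm).
The rod makes angle φ with the slider axis where L sinφ = r sinθ; differentiating, L cosφ·φ̇ = r ω cosθ.
L cosφ = √(L² − r² sin²θ) = 0.1452 m.
|ω_rod| = r ω |cosθ| / √(L² − r² sin²θ) = 0.052·9.634·0.96174/0.1452 = 3.3182 rad/s.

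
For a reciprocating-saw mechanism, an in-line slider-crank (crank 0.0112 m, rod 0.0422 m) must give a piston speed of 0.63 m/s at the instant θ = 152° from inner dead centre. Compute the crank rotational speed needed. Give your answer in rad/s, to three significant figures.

For an in-line slider-crank, |v_piston| = rω|sinθ|·[1 + r cosθ/√(L² − r² sin²θ)].
With r = 0.0112 m, L = 0.0422 m, θ = 152°: the bracketed kinematic factor |dx/dθ| = 0.0040162 m.
ω = v/|dx/dθ| = 0.63/0.0040162 = 156.86 rad/s.

157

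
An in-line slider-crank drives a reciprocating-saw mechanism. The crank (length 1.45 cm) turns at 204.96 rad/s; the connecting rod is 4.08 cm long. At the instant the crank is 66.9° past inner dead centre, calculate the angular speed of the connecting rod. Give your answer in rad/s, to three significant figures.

30.2

ω = 205 rad/s
The rod makes angle φ with the slider axis where L sinφ = r sinθ; differentiating, L cosφ·φ̇ = r ω cosθ.
L cosφ = √(L² − r² sin²θ) = 0.038558 m.
|ω_rod| = r ω |cosθ| / √(L² − r² sin²θ) = 0.0145·205·0.39234/0.038558 = 30.24 rad/s.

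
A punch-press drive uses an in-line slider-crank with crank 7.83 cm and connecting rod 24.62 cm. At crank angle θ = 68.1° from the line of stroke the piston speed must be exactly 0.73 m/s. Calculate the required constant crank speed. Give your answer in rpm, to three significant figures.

85.4

For an in-line slider-crank, |v_piston| = rω|sinθ|·[1 + r cosθ/√(L² − r² sin²θ)].
With r = 0.0783 m, L = 0.2462 m, θ = 68.1°: the bracketed kinematic factor |dx/dθ| = 0.081669 m.
ω = v/|dx/dθ| = 0.73/0.081669 = 8.9385 rad/s.
N = 60ω/(2π) = 85.356 rpm.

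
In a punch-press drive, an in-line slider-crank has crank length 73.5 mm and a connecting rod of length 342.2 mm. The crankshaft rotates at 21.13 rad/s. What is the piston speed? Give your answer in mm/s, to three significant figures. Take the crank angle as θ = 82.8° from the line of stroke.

1580

ω = 21.13 rad/s
For an in-line slider-crank, x = r cosθ + √(L² − r² sin²θ), so v = −rω sinθ·[1 + r cosθ/√(L² − r² sin²θ)].
With r = 0.0735 m, L = 0.3422 m, θ = 82.8°: √(L² − r² sin²θ) = 0.33434 m.
v = −0.0735·21.13·0.99211·[1 + 0.0735·0.12533/0.33434] = -1.5833 m/s.
|v| = 1.5833 m/s = 1583.3 mm/s.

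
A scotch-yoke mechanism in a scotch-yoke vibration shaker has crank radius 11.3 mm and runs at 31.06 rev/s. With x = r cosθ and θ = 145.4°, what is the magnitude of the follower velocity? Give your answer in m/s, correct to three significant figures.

ω = 195.2 rad/s (from 31.06 rev/s).
x = r cosθ ⇒ ẋ = −rω sinθ.
|v| = rω|sinθ| = 0.0113·195.2·|sin 145.4°| = 1.2522 m/s.

1.25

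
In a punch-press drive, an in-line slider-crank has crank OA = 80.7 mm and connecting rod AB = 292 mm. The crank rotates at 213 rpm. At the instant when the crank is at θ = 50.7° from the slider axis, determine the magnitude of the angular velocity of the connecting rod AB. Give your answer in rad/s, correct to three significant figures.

ω = 22.31 rad/s (converted from 213 rpm).
The rod makes angle φ with the slider axis where L sinφ = r sinθ; differentiating, L cosφ·φ̇ = r ω cosθ.
L cosφ = √(L² − r² sin²θ) = 0.28524 m.
|ω_rod| = r ω |cosθ| / √(L² − r² sin²θ) = 0.0807·22.31·0.63338/0.28524 = 3.997 rad/s.

4.00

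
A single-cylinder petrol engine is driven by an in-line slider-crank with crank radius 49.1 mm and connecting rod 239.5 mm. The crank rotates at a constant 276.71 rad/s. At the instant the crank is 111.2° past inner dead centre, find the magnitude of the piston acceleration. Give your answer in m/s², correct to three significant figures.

1940

ω = 276.7 rad/s
x(θ) = r cosθ + √(L² − r² sin²θ); with ω constant, a = ω²·d²x/dθ².
d²x/dθ² = −r cosθ − r²(cos2θ)/√u − r⁴ sin²2θ/(4u^{3/2}),  u = L² − r² sin²θ = 0.0552647 m².
Substituting r = 0.0491 m, L = 0.2395 m, θ = 111.2°: d²x/dθ² = +0.025278 m.
a = ω²·d²x/dθ² = (276.7)²·(+0.025278) = +1935.5 m/s²;  |a| = 1935.5 m/s².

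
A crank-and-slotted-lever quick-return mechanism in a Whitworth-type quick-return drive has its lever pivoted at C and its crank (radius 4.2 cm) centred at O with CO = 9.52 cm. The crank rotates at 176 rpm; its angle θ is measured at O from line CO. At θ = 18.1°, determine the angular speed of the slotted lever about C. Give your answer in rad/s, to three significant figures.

5.57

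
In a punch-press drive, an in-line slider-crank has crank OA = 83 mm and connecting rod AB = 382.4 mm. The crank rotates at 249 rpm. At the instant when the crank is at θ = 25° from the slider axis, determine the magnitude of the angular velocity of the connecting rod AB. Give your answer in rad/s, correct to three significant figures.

5.15

ω = 26.08 rad/s (converted from 249 rpm).
The rod makes angle φ with the slider axis where L sinφ = r sinθ; differentiating, L cosφ·φ̇ = r ω cosθ.
L cosφ = √(L² − r² sin²θ) = 0.38079 m.
|ω_rod| = r ω |cosθ| / √(L² − r² sin²θ) = 0.083·26.08·0.90631/0.38079 = 5.1511 rad/s.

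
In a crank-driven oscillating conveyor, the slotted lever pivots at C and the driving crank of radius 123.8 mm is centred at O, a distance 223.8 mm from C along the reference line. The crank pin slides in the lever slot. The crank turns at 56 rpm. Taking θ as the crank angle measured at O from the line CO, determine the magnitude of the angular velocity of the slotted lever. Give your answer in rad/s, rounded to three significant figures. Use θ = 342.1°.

ω = 5.864 rad/s (from 56 rpm).
Crank pin A relative to C: A = (d + r cosθ, r sinθ); lever angle φ = atan2(r sinθ, d + r cosθ).
Differentiating tanφ: φ̇ = rω(d cosθ + r)/(d² + r² + 2dr cosθ).
d² + r² + 2dr cosθ = |CA|² = 0.118143 m²;  d cosθ + r = +0.33677 m.
|ω_lever| = |0.1238·5.864·+0.33677| / 0.118143 = 2.0695 rad/s.

2.07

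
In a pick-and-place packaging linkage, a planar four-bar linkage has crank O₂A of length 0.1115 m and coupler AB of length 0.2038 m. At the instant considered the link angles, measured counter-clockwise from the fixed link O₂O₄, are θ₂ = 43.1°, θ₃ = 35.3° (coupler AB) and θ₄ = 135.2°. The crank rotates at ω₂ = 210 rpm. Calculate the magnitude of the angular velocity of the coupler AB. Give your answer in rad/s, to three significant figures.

12.2

ω₂ = 21.99 rad/s (from 210 rpm).
Differentiating the loop-closure r₂e^{iθ₂}+r₃e^{iθ₃}=r₁+r₄e^{iθ₄} gives r₂ω₂e^{iθ₂}+r₃ω₃e^{iθ₃}=r₄ω₄e^{iθ₄}.
Eliminating the other unknown: ω₃ = r₂ω₂ sin(θ₄−θ₂) / [r₃ sin(θ₃−θ₄)].
Numerator sine = +0.99933; denominator sine = -0.98511.
Result = 0.1115·21.99·(+0.99933) / (0.2038·(-0.98511)) = -12.205 rad/s; magnitude 12.205 rad/s.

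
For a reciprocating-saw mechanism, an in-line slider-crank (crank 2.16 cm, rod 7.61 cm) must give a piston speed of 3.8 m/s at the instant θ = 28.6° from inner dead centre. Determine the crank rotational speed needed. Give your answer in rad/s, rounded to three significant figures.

For an in-line slider-crank, |v_piston| = rω|sinθ|·[1 + r cosθ/√(L² − r² sin²θ)].
With r = 0.0216 m, L = 0.0761 m, θ = 28.6°: the bracketed kinematic factor |dx/dθ| = 0.012941 m.
ω = v/|dx/dθ| = 3.8/0.012941 = 293.65 rad/s.

294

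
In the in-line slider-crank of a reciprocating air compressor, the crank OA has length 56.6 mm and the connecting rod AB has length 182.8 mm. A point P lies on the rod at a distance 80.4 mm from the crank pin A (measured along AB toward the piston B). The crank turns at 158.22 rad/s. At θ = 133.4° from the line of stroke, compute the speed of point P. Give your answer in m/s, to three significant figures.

ω = 158.2 rad/s.  Crank-pin speed |V_A| = rω = 8.9553 m/s, perpendicular to OA.
Rod angle: sinφ = −(r/L) sinθ ⇒ φ = -13.001°; ω_rod = −rω cosθ/√(L²−r²sin²θ) = +34.545 rad/s.
V_P = V_A + ω_rod × AP, with AP = 0.0804 m along the rod.
Components: V_Px = −rω sinθ − a·ω_rod·sinφ = -5.8818 m/s;  V_Py = rω cosθ + a·ω_rod·cosφ = -3.4468 m/s.
|V_P| = √(V_Px² + V_Py²) = 6.8173 m/s.

6.82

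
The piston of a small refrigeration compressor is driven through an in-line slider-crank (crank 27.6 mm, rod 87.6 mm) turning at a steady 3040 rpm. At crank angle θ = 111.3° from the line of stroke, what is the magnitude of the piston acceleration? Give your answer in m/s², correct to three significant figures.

ω = 2π·3040/60 = 318.3 rad/s
x(θ) = r cosθ + √(L² − r² sin²θ); with ω constant, a = ω²·d²x/dθ².
d²x/dθ² = −r cosθ − r²(cos2θ)/√u − r⁴ sin²2θ/(4u^{3/2}),  u = L² − r² sin²θ = 0.00701252 m².
Substituting r = 0.0276 m, L = 0.0876 m, θ = 111.3°: d²x/dθ² = +0.016609 m.
a = ω²·d²x/dθ² = (318.3)²·(+0.016609) = +1683.2 m/s²;  |a| = 1683.2 m/s².

1680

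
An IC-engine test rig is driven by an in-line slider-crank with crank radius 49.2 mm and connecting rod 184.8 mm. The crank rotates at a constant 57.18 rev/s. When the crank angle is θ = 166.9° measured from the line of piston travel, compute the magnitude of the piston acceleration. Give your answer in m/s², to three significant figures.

4660

ω = 2π·57.2 = 359.3 rad/s
x(θ) = r cosθ + √(L² − r² sin²θ); with ω constant, a = ω²·d²x/dθ².
d²x/dθ² = −r cosθ − r²(cos2θ)/√u − r⁴ sin²2θ/(4u^{3/2}),  u = L² − r² sin²θ = 0.0340267 m².
Substituting r = 0.0492 m, L = 0.1848 m, θ = 166.9°: d²x/dθ² = +0.0361 m.
a = ω²·d²x/dθ² = (359.3)²·(+0.0361) = +4659.6 m/s²;  |a| = 4659.6 m/s².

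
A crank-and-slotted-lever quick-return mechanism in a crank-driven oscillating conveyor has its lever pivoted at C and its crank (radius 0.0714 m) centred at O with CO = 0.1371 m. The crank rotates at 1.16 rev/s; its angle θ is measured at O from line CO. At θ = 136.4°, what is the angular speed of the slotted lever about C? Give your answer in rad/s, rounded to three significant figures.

1.49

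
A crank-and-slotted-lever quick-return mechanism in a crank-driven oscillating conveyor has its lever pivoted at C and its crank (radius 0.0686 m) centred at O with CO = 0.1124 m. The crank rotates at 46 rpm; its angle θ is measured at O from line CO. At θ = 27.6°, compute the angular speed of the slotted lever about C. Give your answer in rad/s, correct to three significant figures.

ω = 4.817 rad/s (from 46 rpm).
Crank pin A relative to C: A = (d + r cosθ, r sinθ); lever angle φ = atan2(r sinθ, d + r cosθ).
Differentiating tanφ: φ̇ = rω(d cosθ + r)/(d² + r² + 2dr cosθ).
d² + r² + 2dr cosθ = |CA|² = 0.0310061 m²;  d cosθ + r = +0.16821 m.
|ω_lever| = |0.0686·4.817·+0.16821| / 0.0310061 = 1.7927 rad/s.

1.79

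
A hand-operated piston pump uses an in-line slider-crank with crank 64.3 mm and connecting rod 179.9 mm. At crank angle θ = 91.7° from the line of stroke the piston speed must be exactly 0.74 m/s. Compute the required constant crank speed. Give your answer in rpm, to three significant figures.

For an in-line slider-crank, |v_piston| = rω|sinθ|·[1 + r cosθ/√(L² − r² sin²θ)].
With r = 0.0643 m, L = 0.1799 m, θ = 91.7°: the bracketed kinematic factor |dx/dθ| = 0.063542 m.
ω = v/|dx/dθ| = 0.74/0.063542 = 11.646 rad/s.
N = 60ω/(2π) = 111.21 rpm.

111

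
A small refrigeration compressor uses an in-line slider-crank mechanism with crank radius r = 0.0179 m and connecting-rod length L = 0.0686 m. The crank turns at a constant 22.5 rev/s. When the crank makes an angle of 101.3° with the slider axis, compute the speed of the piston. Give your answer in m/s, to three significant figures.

ω = 2π·22.5 = 141.4 rad/s
For an in-line slider-crank, x = r cosθ + √(L² − r² sin²θ), so v = −rω sinθ·[1 + r cosθ/√(L² − r² sin²θ)].
With r = 0.0179 m, L = 0.0686 m, θ = 101.3°: √(L² − r² sin²θ) = 0.066316 m.
v = −0.0179·141.4·0.98061·[1 + 0.0179·-0.19595/0.066316] = -2.3503 m/s.
|v| = 2.3503 m/s.

2.35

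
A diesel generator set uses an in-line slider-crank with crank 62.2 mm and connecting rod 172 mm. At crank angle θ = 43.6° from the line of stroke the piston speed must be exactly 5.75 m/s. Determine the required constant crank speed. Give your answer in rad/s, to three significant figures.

106

For an in-line slider-crank, |v_piston| = rω|sinθ|·[1 + r cosθ/√(L² − r² sin²θ)].
With r = 0.0622 m, L = 0.172 m, θ = 43.6°: the bracketed kinematic factor |dx/dθ| = 0.054494 m.
ω = v/|dx/dθ| = 5.75/0.054494 = 105.52 rad/s.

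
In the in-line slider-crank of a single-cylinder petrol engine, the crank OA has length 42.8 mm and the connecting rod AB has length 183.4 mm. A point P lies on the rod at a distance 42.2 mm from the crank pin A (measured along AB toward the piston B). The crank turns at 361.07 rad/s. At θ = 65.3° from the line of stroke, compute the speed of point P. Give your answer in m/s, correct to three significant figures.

15.2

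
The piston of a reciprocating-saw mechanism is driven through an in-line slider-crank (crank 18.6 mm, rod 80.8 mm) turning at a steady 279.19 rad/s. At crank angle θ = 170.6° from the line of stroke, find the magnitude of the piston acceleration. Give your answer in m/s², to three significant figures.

ω = 279.2 rad/s
x(θ) = r cosθ + √(L² − r² sin²θ); with ω constant, a = ω²·d²x/dθ².
d²x/dθ² = −r cosθ − r²(cos2θ)/√u − r⁴ sin²2θ/(4u^{3/2}),  u = L² − r² sin²θ = 0.00651941 m².
Substituting r = 0.0186 m, L = 0.0808 m, θ = 170.6°: d²x/dθ² = +0.014288 m.
a = ω²·d²x/dθ² = (279.2)²·(+0.014288) = +1113.7 m/s²;  |a| = 1113.7 m/s².

1110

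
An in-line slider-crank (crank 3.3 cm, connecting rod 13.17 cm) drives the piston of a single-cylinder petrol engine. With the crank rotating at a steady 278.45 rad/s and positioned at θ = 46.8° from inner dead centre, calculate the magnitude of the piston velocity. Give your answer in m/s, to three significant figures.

7.87

ω = 278.4 rad/s
For an in-line slider-crank, x = r cosθ + √(L² − r² sin²θ), so v = −rω sinθ·[1 + r cosθ/√(L² − r² sin²θ)].
With r = 0.033 m, L = 0.1317 m, θ = 46.8°: √(L² − r² sin²θ) = 0.12948 m.
v = −0.033·278.4·0.72897·[1 + 0.033·0.68455/0.12948] = -7.867 m/s.
|v| = 7.867 m/s.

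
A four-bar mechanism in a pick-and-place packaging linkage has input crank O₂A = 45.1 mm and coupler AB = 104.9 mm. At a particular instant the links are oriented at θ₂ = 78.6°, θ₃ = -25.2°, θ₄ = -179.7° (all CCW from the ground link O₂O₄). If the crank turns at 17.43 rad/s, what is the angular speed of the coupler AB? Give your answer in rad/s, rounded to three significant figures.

17.0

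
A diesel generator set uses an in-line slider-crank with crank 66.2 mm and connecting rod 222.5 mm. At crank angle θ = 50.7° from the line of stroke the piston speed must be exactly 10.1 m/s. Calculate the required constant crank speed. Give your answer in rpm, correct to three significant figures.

1580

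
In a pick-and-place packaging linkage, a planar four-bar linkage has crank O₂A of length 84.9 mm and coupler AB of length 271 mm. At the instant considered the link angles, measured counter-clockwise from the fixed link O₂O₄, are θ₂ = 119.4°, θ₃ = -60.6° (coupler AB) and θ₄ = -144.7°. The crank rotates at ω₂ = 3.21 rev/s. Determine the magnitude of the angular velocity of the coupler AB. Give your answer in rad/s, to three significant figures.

6.32

ω₂ = 20.17 rad/s (from 3.21 rev/s).
Differentiating the loop-closure r₂e^{iθ₂}+r₃e^{iθ₃}=r₁+r₄e^{iθ₄} gives r₂ω₂e^{iθ₂}+r₃ω₃e^{iθ₃}=r₄ω₄e^{iθ₄}.
Eliminating the other unknown: ω₃ = r₂ω₂ sin(θ₄−θ₂) / [r₃ sin(θ₃−θ₄)].
Numerator sine = +0.99470; denominator sine = +0.99470.
Result = 0.0849·20.17·(+0.99470) / (0.271·(+0.99470)) = +6.3186 rad/s; magnitude 6.3186 rad/s.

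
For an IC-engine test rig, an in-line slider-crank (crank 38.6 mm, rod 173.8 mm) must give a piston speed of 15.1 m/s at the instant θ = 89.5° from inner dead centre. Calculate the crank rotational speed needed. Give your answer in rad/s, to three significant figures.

For an in-line slider-crank, |v_piston| = rω|sinθ|·[1 + r cosθ/√(L² − r² sin²θ)].
With r = 0.0386 m, L = 0.1738 m, θ = 89.5°: the bracketed kinematic factor |dx/dθ| = 0.038675 m.
ω = v/|dx/dθ| = 15.1/0.038675 = 390.43 rad/s.

390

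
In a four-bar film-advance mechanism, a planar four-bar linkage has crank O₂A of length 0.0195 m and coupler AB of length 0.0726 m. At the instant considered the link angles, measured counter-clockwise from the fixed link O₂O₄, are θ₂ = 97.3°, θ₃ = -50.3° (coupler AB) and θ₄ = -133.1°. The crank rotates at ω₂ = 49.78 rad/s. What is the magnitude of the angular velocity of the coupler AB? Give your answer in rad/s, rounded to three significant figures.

ω₂ = 49.78 rad/s
Differentiating the loop-closure r₂e^{iθ₂}+r₃e^{iθ₃}=r₁+r₄e^{iθ₄} gives r₂ω₂e^{iθ₂}+r₃ω₃e^{iθ₃}=r₄ω₄e^{iθ₄}.
Eliminating the other unknown: ω₃ = r₂ω₂ sin(θ₄−θ₂) / [r₃ sin(θ₃−θ₄)].
Numerator sine = +0.77051; denominator sine = +0.99211.
Result = 0.0195·49.78·(+0.77051) / (0.0726·(+0.99211)) = +10.384 rad/s; magnitude 10.384 rad/s.

10.4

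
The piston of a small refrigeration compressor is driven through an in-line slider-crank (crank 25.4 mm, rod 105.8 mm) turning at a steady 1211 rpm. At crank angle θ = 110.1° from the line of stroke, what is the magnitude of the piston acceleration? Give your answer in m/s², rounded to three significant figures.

217

ω = 2π·1211/60 = 126.8 rad/s
x(θ) = r cosθ + √(L² − r² sin²θ); with ω constant, a = ω²·d²x/dθ².
d²x/dθ² = −r cosθ − r²(cos2θ)/√u − r⁴ sin²2θ/(4u^{3/2}),  u = L² − r² sin²θ = 0.0106247 m².
Substituting r = 0.0254 m, L = 0.1058 m, θ = 110.1°: d²x/dθ² = +0.01347 m.
a = ω²·d²x/dθ² = (126.8)²·(+0.01347) = +216.63 m/s²;  |a| = 216.63 m/s².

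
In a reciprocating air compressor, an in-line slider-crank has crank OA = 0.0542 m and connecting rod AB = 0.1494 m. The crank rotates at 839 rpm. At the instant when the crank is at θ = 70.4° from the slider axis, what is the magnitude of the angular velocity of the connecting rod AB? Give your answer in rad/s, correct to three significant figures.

ω = 87.86 rad/s (converted from 839 rpm).
The rod makes angle φ with the slider axis where L sinφ = r sinθ; differentiating, L cosφ·φ̇ = r ω cosθ.
L cosφ = √(L² − r² sin²θ) = 0.1404 m.
|ω_rod| = r ω |cosθ| / √(L² − r² sin²θ) = 0.0542·87.86·0.33545/0.1404 = 11.377 rad/s.

11.4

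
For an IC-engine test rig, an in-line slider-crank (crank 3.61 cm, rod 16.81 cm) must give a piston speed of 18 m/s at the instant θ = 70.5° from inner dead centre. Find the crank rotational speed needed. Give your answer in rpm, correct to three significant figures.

4710

For an in-line slider-crank, |v_piston| = rω|sinθ|·[1 + r cosθ/√(L² − r² sin²θ)].
With r = 0.0361 m, L = 0.1681 m, θ = 70.5°: the bracketed kinematic factor |dx/dθ| = 0.03652 m.
ω = v/|dx/dθ| = 18/0.03652 = 492.88 rad/s.
N = 60ω/(2π) = 4706.6 rpm.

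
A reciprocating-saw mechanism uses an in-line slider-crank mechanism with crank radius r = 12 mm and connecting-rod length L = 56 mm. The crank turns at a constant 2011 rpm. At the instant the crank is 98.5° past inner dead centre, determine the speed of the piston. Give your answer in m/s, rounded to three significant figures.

ω = 2π·2011/60 = 210.6 rad/s
For an in-line slider-crank, x = r cosθ + √(L² − r² sin²θ), so v = −rω sinθ·[1 + r cosθ/√(L² − r² sin²θ)].
With r = 0.012 m, L = 0.056 m, θ = 98.5°: √(L² − r² sin²θ) = 0.054728 m.
v = −0.012·210.6·0.98902·[1 + 0.012·-0.14781/0.054728] = -2.4183 m/s.
|v| = 2.4183 m/s.

2.42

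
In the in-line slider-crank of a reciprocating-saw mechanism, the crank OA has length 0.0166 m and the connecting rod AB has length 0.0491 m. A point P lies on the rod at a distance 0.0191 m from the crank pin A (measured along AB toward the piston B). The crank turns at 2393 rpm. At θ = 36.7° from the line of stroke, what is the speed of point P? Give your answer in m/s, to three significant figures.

3.43

ω = 250.6 rad/s.  Crank-pin speed |V_A| = rω = 4.1599 m/s, perpendicular to OA.
Rod angle: sinφ = −(r/L) sinθ ⇒ φ = -11.657°; ω_rod = −rω cosθ/√(L²−r²sin²θ) = -69.359 rad/s.
V_P = V_A + ω_rod × AP, with AP = 0.0191 m along the rod.
Components: V_Px = −rω sinθ − a·ω_rod·sinφ = -2.7537 m/s;  V_Py = rω cosθ + a·ω_rod·cosφ = +2.0378 m/s.
|V_P| = √(V_Px² + V_Py²) = 3.4257 m/s.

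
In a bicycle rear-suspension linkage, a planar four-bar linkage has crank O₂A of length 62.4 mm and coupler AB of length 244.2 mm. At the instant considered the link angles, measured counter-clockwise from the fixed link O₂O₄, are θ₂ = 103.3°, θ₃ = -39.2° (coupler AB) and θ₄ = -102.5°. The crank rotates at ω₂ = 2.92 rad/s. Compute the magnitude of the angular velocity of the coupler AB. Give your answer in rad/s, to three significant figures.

ω₂ = 2.92 rad/s
Differentiating the loop-closure r₂e^{iθ₂}+r₃e^{iθ₃}=r₁+r₄e^{iθ₄} gives r₂ω₂e^{iθ₂}+r₃ω₃e^{iθ₃}=r₄ω₄e^{iθ₄}.
Eliminating the other unknown: ω₃ = r₂ω₂ sin(θ₄−θ₂) / [r₃ sin(θ₃−θ₄)].
Numerator sine = +0.43523; denominator sine = +0.89337.
Result = 0.0624·2.92·(+0.43523) / (0.2442·(+0.89337)) = +0.3635 rad/s; magnitude 0.3635 rad/s.

0.364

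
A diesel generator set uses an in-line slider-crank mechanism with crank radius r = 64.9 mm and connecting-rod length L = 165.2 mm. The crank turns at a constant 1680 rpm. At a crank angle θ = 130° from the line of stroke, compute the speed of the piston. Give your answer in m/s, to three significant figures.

6.43

ω = 2π·1680/60 = 175.9 rad/s
For an in-line slider-crank, x = r cosθ + √(L² − r² sin²θ), so v = −rω sinθ·[1 + r cosθ/√(L² − r² sin²θ)].
With r = 0.0649 m, L = 0.1652 m, θ = 130°: √(L² − r² sin²θ) = 0.15754 m.
v = −0.0649·175.9·0.76604·[1 + 0.0649·-0.64279/0.15754] = -6.4305 m/s.
|v| = 6.4305 m/s.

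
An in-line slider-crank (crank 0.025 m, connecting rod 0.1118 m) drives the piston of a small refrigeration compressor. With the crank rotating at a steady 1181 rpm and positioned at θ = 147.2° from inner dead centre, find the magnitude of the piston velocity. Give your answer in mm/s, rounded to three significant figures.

ω = 2π·1181/60 = 123.7 rad/s
For an in-line slider-crank, x = r cosθ + √(L² − r² sin²θ), so v = −rω sinθ·[1 + r cosθ/√(L² − r² sin²θ)].
With r = 0.025 m, L = 0.1118 m, θ = 147.2°: √(L² − r² sin²θ) = 0.11098 m.
v = −0.025·123.7·0.54171·[1 + 0.025·-0.84057/0.11098] = -1.3577 m/s.
|v| = 1.3577 m/s = 1357.7 mm/s.

1360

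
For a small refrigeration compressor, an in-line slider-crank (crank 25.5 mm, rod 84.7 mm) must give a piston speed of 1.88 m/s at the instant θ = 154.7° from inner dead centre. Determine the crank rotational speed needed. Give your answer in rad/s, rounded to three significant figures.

238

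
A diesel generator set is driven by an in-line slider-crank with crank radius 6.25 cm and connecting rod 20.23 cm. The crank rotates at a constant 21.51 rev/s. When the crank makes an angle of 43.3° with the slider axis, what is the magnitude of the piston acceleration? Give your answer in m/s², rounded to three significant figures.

861

ω = 2π·21.5 = 135.2 rad/s
x(θ) = r cosθ + √(L² − r² sin²θ); with ω constant, a = ω²·d²x/dθ².
d²x/dθ² = −r cosθ − r²(cos2θ)/√u − r⁴ sin²2θ/(4u^{3/2}),  u = L² − r² sin²θ = 0.039088 m².
Substituting r = 0.0625 m, L = 0.2023 m, θ = 43.3°: d²x/dθ² = -0.047149 m.
a = ω²·d²x/dθ² = (135.2)²·(-0.047149) = -861.23 m/s²;  |a| = 861.23 m/s².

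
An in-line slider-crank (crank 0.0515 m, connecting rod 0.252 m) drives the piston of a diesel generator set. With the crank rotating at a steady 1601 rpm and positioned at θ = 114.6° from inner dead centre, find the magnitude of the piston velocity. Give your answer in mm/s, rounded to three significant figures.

ω = 2π·1601/60 = 167.7 rad/s
For an in-line slider-crank, x = r cosθ + √(L² − r² sin²θ), so v = −rω sinθ·[1 + r cosθ/√(L² − r² sin²θ)].
With r = 0.0515 m, L = 0.252 m, θ = 114.6°: √(L² − r² sin²θ) = 0.24761 m.
v = −0.0515·167.7·0.90924·[1 + 0.0515·-0.41628/0.24761] = -7.1709 m/s.
|v| = 7.1709 m/s = 7170.9 mm/s.

7170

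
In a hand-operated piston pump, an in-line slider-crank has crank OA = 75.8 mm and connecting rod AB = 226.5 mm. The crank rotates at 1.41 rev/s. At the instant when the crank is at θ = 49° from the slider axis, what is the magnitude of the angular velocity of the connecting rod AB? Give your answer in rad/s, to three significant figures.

ω = 8.859 rad/s (converted from 1.41 rev/s).
The rod makes angle φ with the slider axis where L sinφ = r sinθ; differentiating, L cosφ·φ̇ = r ω cosθ.
L cosφ = √(L² − r² sin²θ) = 0.21916 m.
|ω_rod| = r ω |cosθ| / √(L² − r² sin²θ) = 0.0758·8.859·0.65606/0.21916 = 2.0103 rad/s.

2.01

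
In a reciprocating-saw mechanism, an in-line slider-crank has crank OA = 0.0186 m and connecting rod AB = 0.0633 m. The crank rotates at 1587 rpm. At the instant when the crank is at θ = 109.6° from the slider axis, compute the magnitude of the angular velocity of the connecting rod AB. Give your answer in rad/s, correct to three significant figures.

ω = 166.2 rad/s (converted from 1587 rpm).
The rod makes angle φ with the slider axis where L sinφ = r sinθ; differentiating, L cosφ·φ̇ = r ω cosθ.
L cosφ = √(L² − r² sin²θ) = 0.060826 m.
|ω_rod| = r ω |cosθ| / √(L² − r² sin²θ) = 0.0186·166.2·0.33545/0.060826 = 17.047 rad/s.

17.0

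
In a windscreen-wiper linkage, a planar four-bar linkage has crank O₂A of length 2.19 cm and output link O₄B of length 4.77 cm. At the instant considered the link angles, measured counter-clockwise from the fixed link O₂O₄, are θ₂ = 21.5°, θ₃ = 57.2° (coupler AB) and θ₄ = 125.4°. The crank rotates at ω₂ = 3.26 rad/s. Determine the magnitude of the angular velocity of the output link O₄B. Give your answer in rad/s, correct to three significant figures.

ω₂ = 3.26 rad/s
Differentiating the loop-closure r₂e^{iθ₂}+r₃e^{iθ₃}=r₁+r₄e^{iθ₄} gives r₂ω₂e^{iθ₂}+r₃ω₃e^{iθ₃}=r₄ω₄e^{iθ₄}.
Eliminating the other unknown: ω₄ = r₂ω₂ sin(θ₂−θ₃) / [r₄ sin(θ₄−θ₃)].
Numerator sine = -0.58354; denominator sine = +0.92849.
Result = 0.0219·3.26·(-0.58354) / (0.0477·(+0.92849)) = -0.94067 rad/s; magnitude 0.94067 rad/s.

0.941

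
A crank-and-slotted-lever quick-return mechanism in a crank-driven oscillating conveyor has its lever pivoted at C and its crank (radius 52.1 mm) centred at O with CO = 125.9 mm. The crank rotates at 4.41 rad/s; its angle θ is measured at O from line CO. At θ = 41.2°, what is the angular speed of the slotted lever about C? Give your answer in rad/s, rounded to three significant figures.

1.19

ω = 4.41 rad/s
Crank pin A relative to C: A = (d + r cosθ, r sinθ); lever angle φ = atan2(r sinθ, d + r cosθ).
Differentiating tanφ: φ̇ = rω(d cosθ + r)/(d² + r² + 2dr cosθ).
d² + r² + 2dr cosθ = |CA|² = 0.028436 m²;  d cosθ + r = +0.14683 m.
|ω_lever| = |0.0521·4.41·+0.14683| / 0.028436 = 1.1864 rad/s.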